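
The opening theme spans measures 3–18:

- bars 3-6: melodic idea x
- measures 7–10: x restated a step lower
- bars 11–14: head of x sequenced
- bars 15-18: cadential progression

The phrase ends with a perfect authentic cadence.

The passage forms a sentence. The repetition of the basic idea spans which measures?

measures 7–10

The presentation of a sentence is the basic idea (bars 3–6) plus its repetition (measures 7–10); the repetition of the basic idea is therefore mm. 7–10.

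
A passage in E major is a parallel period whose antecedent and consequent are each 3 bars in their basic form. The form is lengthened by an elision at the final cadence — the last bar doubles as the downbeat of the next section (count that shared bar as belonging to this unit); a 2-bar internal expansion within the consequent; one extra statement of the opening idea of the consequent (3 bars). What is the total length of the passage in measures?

Basic parallel period: 3 + 3 = 6 bars.
6 (basic form) + 2 (internal expansion) + 3 (extra statement) = 11.
The elision shares a bar with the next section but does not change this unit's count.

11 measures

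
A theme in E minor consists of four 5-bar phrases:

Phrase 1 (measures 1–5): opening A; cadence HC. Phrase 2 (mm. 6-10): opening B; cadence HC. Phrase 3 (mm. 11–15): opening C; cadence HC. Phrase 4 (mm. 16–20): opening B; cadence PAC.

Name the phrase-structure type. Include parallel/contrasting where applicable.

Four phrases in two halves: the first half (mm. 1-10) ends with a half cadence, the second (mm. 11–20) with a perfect authentic cadence — a large antecedent–consequent pair, i.e. a double period.
Phrase 3 begins with different material from phrase 1, making it contrasting.

contrasting double period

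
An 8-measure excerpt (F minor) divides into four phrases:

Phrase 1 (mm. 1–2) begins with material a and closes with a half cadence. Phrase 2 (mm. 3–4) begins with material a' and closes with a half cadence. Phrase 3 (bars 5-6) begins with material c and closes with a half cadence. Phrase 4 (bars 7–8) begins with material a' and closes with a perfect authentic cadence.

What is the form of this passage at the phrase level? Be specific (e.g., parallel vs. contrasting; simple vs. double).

contrasting double period

Four phrases in two halves: the first half (measures 1–4) ends with a half cadence, the second (mm. 5–8) with a perfect authentic cadence — a large antecedent–consequent pair, i.e. a double period.
Phrase 3 begins with different material from phrase 1, making it contrasting.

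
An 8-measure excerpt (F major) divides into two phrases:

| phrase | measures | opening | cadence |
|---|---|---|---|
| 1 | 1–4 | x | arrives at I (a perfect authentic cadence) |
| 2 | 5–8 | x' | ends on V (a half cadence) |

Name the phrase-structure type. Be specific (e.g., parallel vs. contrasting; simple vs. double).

phrase group

The second phrase closes with a half cadence, which is not stronger than the first phrase's perfect authentic cadence; without a weak→strong cadential pair there is no antecedent–consequent relationship, so this is a phrase group rather than a period.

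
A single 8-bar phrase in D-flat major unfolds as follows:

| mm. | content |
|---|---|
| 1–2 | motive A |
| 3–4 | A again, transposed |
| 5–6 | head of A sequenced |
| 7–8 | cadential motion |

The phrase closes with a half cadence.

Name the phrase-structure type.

Basic idea (bars 1-2) + its repetition (bars 3–4) form the presentation; fragmentation and cadence (mm. 5–8) form the continuation — the 8-bar whole is a sentence.

sentence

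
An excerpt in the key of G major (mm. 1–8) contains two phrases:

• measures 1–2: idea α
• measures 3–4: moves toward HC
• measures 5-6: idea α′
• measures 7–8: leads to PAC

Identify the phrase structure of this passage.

parallel period

Phrase 1 ends with a half cadence (weaker) and phrase 2 with a perfect authentic cadence (stronger): antecedent + consequent = a period.
The two phrases open with the same material (α / α′), so the period is parallel.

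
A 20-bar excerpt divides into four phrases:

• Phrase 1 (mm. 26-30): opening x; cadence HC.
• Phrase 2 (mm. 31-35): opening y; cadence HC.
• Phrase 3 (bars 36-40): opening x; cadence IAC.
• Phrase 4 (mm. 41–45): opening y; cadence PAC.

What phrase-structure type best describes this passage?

parallel double period

Four phrases in two halves: the first half (bars 26–35) ends with a half cadence, the second (mm. 36–45) with a perfect authentic cadence — a large antecedent–consequent pair, i.e. a double period.
Phrase 3 begins with the same material as phrase 1, making it parallel.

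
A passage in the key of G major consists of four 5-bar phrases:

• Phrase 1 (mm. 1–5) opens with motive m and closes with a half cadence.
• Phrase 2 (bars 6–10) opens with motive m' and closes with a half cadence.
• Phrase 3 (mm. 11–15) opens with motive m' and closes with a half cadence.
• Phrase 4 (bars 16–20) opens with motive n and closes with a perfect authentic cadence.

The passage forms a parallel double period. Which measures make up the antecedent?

measures 1–10

In a double period the four phrases pair into a large antecedent (phrases 1–2, ending half cadence) and a large consequent (phrases 3–4, ending perfect authentic cadence). The antecedent spans mm. 1-10.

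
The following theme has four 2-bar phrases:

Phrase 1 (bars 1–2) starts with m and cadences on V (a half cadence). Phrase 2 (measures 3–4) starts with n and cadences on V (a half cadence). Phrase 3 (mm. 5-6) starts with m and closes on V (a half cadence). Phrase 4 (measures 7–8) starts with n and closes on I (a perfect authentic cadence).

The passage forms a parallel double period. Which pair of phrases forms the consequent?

In a double period the first pair of phrases (ending half cadence) is the large antecedent and the second pair (ending perfect authentic cadence) is the large consequent; the consequent is phrases 3 and 4.

phrases 3 and 4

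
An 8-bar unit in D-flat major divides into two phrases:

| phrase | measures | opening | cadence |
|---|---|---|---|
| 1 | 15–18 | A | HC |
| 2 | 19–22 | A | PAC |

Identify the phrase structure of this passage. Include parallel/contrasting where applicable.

Phrase 1 ends with a half cadence (weaker) and phrase 2 with a perfect authentic cadence (stronger): antecedent + consequent = a period.
The two phrases open with the same material (A / A), so the period is parallel.

parallel period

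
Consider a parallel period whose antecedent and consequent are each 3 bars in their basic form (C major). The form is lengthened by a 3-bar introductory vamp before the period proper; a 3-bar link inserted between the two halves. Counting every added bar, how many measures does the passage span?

Basic parallel period: 3 + 3 = 6 bars.
6 (basic form) + 3 (introduction) + 3 (link) = 12.

12 measures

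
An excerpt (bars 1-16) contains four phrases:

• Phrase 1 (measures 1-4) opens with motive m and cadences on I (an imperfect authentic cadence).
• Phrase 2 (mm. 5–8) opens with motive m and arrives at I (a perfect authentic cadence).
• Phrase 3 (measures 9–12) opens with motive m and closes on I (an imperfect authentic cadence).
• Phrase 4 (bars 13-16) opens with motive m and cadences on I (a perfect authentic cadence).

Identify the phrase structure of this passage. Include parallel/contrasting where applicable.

repeated period

The cadence pattern IAC–PAC–IAC–PAC is weak–strong twice, and phrases 3–4 restate phrases 1–2: a period heard twice, not a double period (which would end weakly at phrase 2).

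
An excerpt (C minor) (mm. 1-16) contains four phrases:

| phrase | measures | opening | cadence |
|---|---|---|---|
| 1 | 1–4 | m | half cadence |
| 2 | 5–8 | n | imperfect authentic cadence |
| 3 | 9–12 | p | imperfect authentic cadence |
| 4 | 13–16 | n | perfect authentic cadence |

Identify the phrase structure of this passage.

Four phrases in two halves: the first half (mm. 1-8) ends with an imperfect authentic cadence, the second (measures 9-16) with a perfect authentic cadence — a large antecedent–consequent pair, i.e. a double period.
Phrase 3 begins with different material from phrase 1, making it contrasting.

contrasting double period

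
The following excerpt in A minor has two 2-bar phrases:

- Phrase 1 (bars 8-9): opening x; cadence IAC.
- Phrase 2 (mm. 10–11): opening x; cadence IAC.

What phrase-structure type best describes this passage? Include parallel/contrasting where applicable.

Both phrases have the same opening (x) and the same cadence (imperfect authentic cadence): the second is a restatement, not a consequent, so this is a repeated phrase rather than a period.

repeated phrase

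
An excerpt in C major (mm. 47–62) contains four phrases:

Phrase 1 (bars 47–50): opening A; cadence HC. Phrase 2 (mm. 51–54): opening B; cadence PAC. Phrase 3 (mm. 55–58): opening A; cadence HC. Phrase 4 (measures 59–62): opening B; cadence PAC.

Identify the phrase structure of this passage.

repeated period

The cadence pattern HC–PAC–HC–PAC is weak–strong twice, and phrases 3–4 restate phrases 1–2: a period heard twice, not a double period (which would end weakly at phrase 2).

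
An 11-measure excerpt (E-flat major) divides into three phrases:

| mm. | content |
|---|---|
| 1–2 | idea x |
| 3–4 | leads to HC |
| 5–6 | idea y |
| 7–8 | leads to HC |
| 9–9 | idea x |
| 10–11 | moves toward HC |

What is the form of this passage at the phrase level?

phrase group

The final phrase closes with a half cadence, which is not stronger than the preceding half cadence; the 3 phrases lack an overall antecedent–consequent design and so form a phrase group.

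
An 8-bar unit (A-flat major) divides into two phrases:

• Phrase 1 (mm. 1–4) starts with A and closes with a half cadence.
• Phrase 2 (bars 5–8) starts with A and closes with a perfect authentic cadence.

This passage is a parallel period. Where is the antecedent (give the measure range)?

measures 1–4

The antecedent is the phrase ending with the weaker cadence (half cadence, phrase 1) and the consequent the one ending more conclusively (perfect authentic cadence, phrase 2); the antecedent is bars 1–4.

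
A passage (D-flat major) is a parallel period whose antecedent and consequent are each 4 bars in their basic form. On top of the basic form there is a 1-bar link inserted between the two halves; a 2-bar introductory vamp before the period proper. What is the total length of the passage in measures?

11 measures

Basic parallel period: 4 + 4 = 8 bars.
8 (basic form) + 1 (link) + 2 (introduction) = 11.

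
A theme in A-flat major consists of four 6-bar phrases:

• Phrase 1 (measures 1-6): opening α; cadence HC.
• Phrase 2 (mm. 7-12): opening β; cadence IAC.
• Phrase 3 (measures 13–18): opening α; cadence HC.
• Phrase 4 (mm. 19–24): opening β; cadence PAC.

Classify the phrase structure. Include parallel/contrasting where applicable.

parallel double period

Four phrases in two halves: the first half (mm. 1-12) ends with an imperfect authentic cadence, the second (mm. 13–24) with a perfect authentic cadence — a large antecedent–consequent pair, i.e. a double period.
Phrase 3 begins with the same material as phrase 1, making it parallel.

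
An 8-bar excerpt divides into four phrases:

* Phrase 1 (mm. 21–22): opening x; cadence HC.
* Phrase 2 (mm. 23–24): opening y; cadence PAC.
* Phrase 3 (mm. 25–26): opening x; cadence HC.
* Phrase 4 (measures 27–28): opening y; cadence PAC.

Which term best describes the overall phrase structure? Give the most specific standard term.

repeated period

The cadence pattern HC–PAC–HC–PAC is weak–strong twice, and phrases 3–4 restate phrases 1–2: a period heard twice, not a double period (which would end weakly at phrase 2).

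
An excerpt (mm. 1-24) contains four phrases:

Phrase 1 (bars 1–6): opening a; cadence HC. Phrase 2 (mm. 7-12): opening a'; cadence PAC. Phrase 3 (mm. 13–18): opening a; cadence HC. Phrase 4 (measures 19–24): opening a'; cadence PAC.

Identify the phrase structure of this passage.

The cadence pattern HC–PAC–HC–PAC is weak–strong twice, and phrases 3–4 restate phrases 1–2: a period heard twice, not a double period (which would end weakly at phrase 2).

repeated period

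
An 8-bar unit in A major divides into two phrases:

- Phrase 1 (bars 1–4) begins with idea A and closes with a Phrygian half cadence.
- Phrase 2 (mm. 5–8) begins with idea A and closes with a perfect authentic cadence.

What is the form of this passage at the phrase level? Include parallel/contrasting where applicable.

parallel period

Phrase 1 ends with a Phrygian half cadence (weaker) and phrase 2 with a perfect authentic cadence (stronger): antecedent + consequent = a period.
The two phrases open with the same material (A / A), so the period is parallel.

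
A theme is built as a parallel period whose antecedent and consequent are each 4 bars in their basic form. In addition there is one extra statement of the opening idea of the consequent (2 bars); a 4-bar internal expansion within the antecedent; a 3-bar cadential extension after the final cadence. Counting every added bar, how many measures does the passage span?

17 measures

Basic parallel period: 4 + 4 = 8 bars.
8 (basic form) + 2 (extra statement) + 4 (internal expansion) + 3 (cadential extension) = 17.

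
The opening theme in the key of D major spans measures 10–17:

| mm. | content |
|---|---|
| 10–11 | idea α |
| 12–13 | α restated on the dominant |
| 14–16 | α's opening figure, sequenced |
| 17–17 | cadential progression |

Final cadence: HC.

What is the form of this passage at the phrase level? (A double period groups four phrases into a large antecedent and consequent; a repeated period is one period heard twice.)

sentence

Basic idea (mm. 10–11) + its repetition (mm. 12–13) form the presentation; fragmentation and cadence (bars 14–17) form the continuation — the 8-bar whole is a sentence.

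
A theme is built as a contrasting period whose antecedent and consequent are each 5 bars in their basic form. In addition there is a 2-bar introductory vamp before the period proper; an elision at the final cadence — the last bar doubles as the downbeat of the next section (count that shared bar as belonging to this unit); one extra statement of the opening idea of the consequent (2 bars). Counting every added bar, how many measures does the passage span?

Basic contrasting period: 5 + 5 = 10 bars.
10 (basic form) + 2 (introduction) + 2 (extra statement) = 14.
The elision shares a bar with the next section but does not change this unit's count.

14 measures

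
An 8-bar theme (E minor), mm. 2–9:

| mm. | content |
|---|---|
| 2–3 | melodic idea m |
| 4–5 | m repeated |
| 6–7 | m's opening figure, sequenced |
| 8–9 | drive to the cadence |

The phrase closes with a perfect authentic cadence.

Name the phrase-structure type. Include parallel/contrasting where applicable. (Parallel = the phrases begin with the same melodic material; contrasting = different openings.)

Basic idea (bars 2–3) + its repetition (measures 4-5) form the presentation; fragmentation and cadence (bars 6–9) form the continuation — the 8-bar whole is a sentence.

sentence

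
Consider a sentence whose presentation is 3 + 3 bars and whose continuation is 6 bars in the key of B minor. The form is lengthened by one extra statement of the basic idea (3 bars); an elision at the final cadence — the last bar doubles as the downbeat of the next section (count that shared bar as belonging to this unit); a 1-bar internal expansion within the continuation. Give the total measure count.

Basic sentence: 3 + 3 + 6 = 12 bars.
12 (basic form) + 3 (extra statement) + 1 (internal expansion) = 16.
The elision shares a bar with the next section but does not change this unit's count.

16 measures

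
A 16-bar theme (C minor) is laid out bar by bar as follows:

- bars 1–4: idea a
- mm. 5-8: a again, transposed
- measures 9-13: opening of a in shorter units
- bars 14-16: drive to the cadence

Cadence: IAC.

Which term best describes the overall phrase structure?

sentence

Basic idea (bars 1–4) + its repetition (bars 5–8) form the presentation; fragmentation and cadence (mm. 9-16) form the continuation — the 16-bar whole is a sentence.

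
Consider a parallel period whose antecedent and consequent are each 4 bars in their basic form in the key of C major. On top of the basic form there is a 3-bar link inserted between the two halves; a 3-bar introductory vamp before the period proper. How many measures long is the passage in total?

Basic parallel period: 4 + 4 = 8 bars.
8 (basic form) + 3 (link) + 3 (introduction) = 14.

14 measures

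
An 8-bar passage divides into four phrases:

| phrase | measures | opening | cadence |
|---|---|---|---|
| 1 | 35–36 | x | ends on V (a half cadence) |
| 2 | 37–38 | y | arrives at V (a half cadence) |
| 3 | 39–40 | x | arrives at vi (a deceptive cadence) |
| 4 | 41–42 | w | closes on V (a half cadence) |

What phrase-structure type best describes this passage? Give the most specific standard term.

Phrase 4 ends with a half cadence, no stronger than phrase 2's half cadence, so the four phrases do not form a double period; nor do phrases 3–4 duplicate 1–2, so it is not a repeated period. With no phrase reaching a conclusive cadence, the passage is a phrase group.

phrase group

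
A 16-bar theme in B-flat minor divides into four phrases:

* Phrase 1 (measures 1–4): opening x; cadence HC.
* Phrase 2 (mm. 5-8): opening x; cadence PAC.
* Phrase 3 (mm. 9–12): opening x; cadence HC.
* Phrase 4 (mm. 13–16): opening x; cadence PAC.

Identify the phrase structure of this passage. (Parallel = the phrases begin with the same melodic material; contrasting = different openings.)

repeated period

The cadence pattern HC–PAC–HC–PAC is weak–strong twice, and phrases 3–4 restate phrases 1–2: a period heard twice, not a double period (which would end weakly at phrase 2).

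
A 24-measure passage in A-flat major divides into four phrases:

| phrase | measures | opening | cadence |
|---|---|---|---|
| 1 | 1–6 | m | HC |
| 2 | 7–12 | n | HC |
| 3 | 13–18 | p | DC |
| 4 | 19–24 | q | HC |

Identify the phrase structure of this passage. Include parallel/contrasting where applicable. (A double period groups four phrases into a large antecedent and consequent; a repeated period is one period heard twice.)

Phrase 4 ends with a half cadence, no stronger than phrase 2's half cadence, so the four phrases do not form a double period; nor do phrases 3–4 duplicate 1–2, so it is not a repeated period. With no phrase reaching a conclusive cadence, the passage is a phrase group.

phrase group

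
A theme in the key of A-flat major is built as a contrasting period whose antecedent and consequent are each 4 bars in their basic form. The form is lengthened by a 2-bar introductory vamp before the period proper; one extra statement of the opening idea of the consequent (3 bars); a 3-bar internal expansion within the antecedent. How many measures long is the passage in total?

16 measures

Basic contrasting period: 4 + 4 = 8 bars.
8 (basic form) + 2 (introduction) + 3 (extra statement) + 3 (internal expansion) = 16.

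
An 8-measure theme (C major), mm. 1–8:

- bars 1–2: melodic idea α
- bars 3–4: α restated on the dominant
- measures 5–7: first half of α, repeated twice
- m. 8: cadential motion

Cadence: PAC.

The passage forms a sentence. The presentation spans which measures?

The presentation of a sentence is the basic idea (measures 1-2) plus its repetition (measures 3-4); the presentation is therefore bars 1–4.

measures 1–4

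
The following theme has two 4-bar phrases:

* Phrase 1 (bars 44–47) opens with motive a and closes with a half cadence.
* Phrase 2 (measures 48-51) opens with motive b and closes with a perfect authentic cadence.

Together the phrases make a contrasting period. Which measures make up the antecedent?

The phrase ending with the weaker cadence (half cadence) is the antecedent; the one ending more conclusively (perfect authentic cadence) is the consequent. The antecedent is measures 44–47.

measures 44–47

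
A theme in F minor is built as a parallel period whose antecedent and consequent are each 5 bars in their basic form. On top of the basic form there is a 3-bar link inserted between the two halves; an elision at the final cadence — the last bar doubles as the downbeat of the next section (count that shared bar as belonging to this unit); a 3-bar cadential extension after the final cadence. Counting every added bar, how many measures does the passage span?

16 measures

Basic parallel period: 5 + 5 = 10 bars.
10 (basic form) + 3 (link) + 3 (cadential extension) = 16.
The elision shares a bar with the next section but does not change this unit's count.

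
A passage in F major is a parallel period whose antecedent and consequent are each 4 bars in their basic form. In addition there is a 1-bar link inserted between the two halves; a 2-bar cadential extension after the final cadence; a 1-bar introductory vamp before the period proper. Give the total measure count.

12 measures

Basic parallel period: 4 + 4 = 8 bars.
8 (basic form) + 1 (link) + 2 (cadential extension) + 1 (introduction) = 12.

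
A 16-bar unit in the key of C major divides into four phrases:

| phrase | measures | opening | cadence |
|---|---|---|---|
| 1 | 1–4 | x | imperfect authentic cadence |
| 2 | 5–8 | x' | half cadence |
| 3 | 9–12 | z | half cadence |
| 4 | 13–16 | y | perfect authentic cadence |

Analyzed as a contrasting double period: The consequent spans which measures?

In a double period the four phrases pair into a large antecedent (phrases 1–2, ending half cadence) and a large consequent (phrases 3–4, ending perfect authentic cadence). The consequent spans mm. 9–16.

measures 9–16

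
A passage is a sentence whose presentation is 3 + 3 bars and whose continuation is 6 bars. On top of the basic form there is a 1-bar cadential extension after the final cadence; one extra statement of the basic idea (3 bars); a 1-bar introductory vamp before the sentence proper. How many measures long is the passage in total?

Basic sentence: 3 + 3 + 6 = 12 bars.
12 (basic form) + 1 (cadential extension) + 3 (extra statement) + 1 (introduction) = 17.

17 measures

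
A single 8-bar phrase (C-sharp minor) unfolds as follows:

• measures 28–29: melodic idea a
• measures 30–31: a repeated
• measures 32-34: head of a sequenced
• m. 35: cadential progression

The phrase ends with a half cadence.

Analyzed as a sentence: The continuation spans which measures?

After the presentation (mm. 28-31), the continuation covers the fragmentation through the cadence: mm. 32–35.

measures 32–35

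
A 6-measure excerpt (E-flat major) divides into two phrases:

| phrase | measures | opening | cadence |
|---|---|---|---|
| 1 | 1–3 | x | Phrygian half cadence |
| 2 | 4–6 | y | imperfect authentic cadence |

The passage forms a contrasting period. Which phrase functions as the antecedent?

The phrase ending with the weaker cadence (Phrygian half cadence) is the antecedent; the one ending more conclusively (imperfect authentic cadence) is the consequent. The antecedent is phrase 1.

phrase 1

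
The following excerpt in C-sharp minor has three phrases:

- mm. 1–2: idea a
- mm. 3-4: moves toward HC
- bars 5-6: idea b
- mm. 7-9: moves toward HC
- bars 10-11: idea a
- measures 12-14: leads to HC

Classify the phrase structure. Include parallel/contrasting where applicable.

phrase group

The final phrase closes with a half cadence, which is not stronger than the preceding half cadence; the 3 phrases lack an overall antecedent–consequent design and so form a phrase group.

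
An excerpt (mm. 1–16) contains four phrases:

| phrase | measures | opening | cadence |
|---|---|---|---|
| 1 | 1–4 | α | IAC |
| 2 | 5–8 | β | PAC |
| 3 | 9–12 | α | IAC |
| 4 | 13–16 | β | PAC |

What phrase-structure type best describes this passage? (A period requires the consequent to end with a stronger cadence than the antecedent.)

The cadence pattern IAC–PAC–IAC–PAC is weak–strong twice, and phrases 3–4 restate phrases 1–2: a period heard twice, not a double period (which would end weakly at phrase 2).

repeated period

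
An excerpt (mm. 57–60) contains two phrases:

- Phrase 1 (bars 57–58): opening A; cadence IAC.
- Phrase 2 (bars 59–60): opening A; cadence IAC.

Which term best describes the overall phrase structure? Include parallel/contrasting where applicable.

Both phrases have the same opening (A) and the same cadence (imperfect authentic cadence): the second is a restatement, not a consequent, so this is a repeated phrase rather than a period.

repeated phrase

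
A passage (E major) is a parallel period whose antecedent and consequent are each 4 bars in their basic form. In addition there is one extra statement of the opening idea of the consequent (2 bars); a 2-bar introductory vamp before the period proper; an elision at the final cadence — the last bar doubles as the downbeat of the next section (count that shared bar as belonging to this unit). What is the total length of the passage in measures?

Basic parallel period: 4 + 4 = 8 bars.
8 (basic form) + 2 (extra statement) + 2 (introduction) = 12.
The elision shares a bar with the next section but does not change this unit's count.

12 measures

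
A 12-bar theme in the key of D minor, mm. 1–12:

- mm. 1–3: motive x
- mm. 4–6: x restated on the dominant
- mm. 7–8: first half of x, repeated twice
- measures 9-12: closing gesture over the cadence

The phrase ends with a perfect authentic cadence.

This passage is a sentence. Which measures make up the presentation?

measures 1–6

The presentation of a sentence is the basic idea (mm. 1–3) plus its repetition (mm. 4-6); the presentation is therefore mm. 1–6.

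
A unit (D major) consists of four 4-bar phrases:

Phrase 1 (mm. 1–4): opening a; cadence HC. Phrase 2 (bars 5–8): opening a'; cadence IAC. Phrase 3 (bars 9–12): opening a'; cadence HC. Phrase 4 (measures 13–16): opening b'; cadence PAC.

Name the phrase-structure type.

parallel double period

Four phrases in two halves: the first half (mm. 1-8) ends with an imperfect authentic cadence, the second (mm. 9–16) with a perfect authentic cadence — a large antecedent–consequent pair, i.e. a double period.
Phrase 3 begins with the same material as phrase 1, making it parallel.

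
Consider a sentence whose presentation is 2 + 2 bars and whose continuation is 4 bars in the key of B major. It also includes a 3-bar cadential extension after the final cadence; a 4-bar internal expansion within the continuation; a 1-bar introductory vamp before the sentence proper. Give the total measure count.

16 measures

Basic sentence: 2 + 2 + 4 = 8 bars.
8 (basic form) + 3 (cadential extension) + 4 (internal expansion) + 1 (introduction) = 16.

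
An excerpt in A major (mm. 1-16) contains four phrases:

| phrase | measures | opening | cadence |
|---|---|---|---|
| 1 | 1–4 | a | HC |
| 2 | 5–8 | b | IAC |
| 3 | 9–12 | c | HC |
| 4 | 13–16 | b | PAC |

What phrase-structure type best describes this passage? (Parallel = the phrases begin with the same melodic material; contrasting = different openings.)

contrasting double period

Four phrases in two halves: the first half (mm. 1-8) ends with an imperfect authentic cadence, the second (measures 9–16) with a perfect authentic cadence — a large antecedent–consequent pair, i.e. a double period.
Phrase 3 begins with different material from phrase 1, making it contrasting.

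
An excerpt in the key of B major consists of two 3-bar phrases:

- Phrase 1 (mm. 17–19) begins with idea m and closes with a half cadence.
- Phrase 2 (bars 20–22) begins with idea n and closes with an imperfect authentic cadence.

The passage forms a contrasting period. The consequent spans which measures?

The antecedent is the phrase ending with the weaker cadence (half cadence, phrase 1) and the consequent the one ending more conclusively (imperfect authentic cadence, phrase 2); the consequent is measures 20-22.

measures 20–22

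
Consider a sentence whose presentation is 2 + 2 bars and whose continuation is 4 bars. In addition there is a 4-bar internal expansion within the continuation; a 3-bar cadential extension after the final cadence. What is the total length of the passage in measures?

Basic sentence: 2 + 2 + 4 = 8 bars.
8 (basic form) + 4 (internal expansion) + 3 (cadential extension) = 15.

15 measures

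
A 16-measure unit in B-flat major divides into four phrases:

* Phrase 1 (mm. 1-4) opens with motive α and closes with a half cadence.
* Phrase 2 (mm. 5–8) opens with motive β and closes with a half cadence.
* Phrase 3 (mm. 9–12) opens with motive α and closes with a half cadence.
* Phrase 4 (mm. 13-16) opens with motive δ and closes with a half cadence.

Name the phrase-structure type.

Phrase 4 ends with a half cadence, no stronger than phrase 2's half cadence, so the four phrases do not form a double period; nor do phrases 3–4 duplicate 1–2, so it is not a repeated period. With no phrase reaching a conclusive cadence, the passage is a phrase group.

phrase group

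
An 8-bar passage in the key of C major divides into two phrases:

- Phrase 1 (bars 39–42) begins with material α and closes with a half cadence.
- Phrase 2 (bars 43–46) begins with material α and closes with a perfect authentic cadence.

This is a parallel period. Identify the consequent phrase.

The phrase ending with the weaker cadence (half cadence) is the antecedent; the one ending more conclusively (perfect authentic cadence) is the consequent. The consequent is phrase 2.

phrase 2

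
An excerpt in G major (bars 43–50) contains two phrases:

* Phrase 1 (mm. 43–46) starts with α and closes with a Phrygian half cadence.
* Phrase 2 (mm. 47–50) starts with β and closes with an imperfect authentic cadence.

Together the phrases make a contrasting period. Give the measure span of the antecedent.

measures 43–46

The phrase ending with the weaker cadence (Phrygian half cadence) is the antecedent; the one ending more conclusively (imperfect authentic cadence) is the consequent. The antecedent is measures 43–46.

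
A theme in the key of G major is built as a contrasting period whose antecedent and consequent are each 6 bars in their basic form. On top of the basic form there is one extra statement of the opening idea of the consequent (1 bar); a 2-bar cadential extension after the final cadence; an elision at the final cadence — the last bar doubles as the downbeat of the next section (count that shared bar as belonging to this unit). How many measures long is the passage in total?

15 measures

Basic contrasting period: 6 + 6 = 12 bars.
12 (basic form) + 1 (extra statement) + 2 (cadential extension) = 15.
The elision shares a bar with the next section but does not change this unit's count.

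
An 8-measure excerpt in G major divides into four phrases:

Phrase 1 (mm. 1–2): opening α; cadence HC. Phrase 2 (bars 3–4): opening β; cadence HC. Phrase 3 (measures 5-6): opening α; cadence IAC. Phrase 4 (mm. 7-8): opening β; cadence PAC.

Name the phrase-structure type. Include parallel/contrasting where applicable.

parallel double period

Four phrases in two halves: the first half (measures 1–4) ends with a half cadence, the second (measures 5–8) with a perfect authentic cadence — a large antecedent–consequent pair, i.e. a double period.
Phrase 3 begins with the same material as phrase 1, making it parallel.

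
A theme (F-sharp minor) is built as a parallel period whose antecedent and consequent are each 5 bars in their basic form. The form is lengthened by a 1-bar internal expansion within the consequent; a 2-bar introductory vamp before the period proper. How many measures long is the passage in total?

Basic parallel period: 5 + 5 = 10 bars.
10 (basic form) + 1 (internal expansion) + 2 (introduction) = 13.

13 measures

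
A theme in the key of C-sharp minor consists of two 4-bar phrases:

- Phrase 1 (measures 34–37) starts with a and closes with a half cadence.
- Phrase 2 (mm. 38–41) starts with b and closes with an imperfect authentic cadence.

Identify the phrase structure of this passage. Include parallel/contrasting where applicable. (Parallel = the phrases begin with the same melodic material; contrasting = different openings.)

contrasting period

Phrase 1 ends with a half cadence (weaker) and phrase 2 with an imperfect authentic cadence (stronger): antecedent + consequent = a period.
The two phrases open with different material (a / b), so the period is contrasting.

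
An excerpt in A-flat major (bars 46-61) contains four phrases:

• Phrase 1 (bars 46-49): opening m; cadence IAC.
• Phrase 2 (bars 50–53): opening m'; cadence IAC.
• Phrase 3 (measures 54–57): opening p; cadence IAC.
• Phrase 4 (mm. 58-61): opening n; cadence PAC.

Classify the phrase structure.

contrasting double period

Four phrases in two halves: the first half (mm. 46–53) ends with an imperfect authentic cadence, the second (bars 54–61) with a perfect authentic cadence — a large antecedent–consequent pair, i.e. a double period.
Phrase 3 begins with different material from phrase 1, making it contrasting.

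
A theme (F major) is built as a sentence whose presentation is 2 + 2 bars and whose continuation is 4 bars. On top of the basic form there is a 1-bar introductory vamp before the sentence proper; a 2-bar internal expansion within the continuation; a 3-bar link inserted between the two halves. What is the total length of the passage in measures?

14 measures

Basic sentence: 2 + 2 + 4 = 8 bars.
8 (basic form) + 1 (introduction) + 2 (internal expansion) + 3 (link) = 14.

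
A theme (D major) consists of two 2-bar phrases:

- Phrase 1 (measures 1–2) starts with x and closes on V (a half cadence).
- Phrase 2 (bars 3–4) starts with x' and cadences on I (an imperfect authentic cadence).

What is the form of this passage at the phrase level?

parallel period

Phrase 1 ends with a half cadence (weaker) and phrase 2 with an imperfect authentic cadence (stronger): antecedent + consequent = a period.
The two phrases open with the same material (x / x'), so the period is parallel.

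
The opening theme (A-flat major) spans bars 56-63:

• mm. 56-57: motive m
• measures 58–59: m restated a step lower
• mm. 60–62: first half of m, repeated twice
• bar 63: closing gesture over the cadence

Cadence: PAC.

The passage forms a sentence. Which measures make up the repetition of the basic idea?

measures 58–59

The presentation of a sentence is the basic idea (measures 56-57) plus its repetition (mm. 58-59); the repetition of the basic idea is therefore mm. 58-59.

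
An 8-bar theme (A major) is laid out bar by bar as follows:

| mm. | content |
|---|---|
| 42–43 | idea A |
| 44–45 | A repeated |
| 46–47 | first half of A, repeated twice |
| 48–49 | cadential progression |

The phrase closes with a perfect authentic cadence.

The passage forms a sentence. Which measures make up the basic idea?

The presentation of a sentence is the basic idea (bars 42–43) plus its repetition (mm. 44-45); the basic idea is therefore measures 42–43.

measures 42–43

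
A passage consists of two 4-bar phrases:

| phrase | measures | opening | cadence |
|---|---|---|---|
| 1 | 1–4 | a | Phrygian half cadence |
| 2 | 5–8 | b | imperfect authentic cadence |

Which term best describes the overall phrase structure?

Phrase 1 ends with a Phrygian half cadence (weaker) and phrase 2 with an imperfect authentic cadence (stronger): antecedent + consequent = a period.
The two phrases open with different material (a / b), so the period is contrasting.

contrasting period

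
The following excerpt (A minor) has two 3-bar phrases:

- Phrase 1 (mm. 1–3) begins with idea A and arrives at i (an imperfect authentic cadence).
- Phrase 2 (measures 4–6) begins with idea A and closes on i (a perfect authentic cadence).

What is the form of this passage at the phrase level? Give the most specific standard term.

Phrase 1 ends with an imperfect authentic cadence (weaker) and phrase 2 with a perfect authentic cadence (stronger): antecedent + consequent = a period.
The two phrases open with the same material (A / A), so the period is parallel.

parallel period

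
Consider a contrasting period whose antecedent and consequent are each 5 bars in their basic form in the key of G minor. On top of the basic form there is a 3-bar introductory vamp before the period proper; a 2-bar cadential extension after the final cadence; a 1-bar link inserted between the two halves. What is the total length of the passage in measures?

16 measures

Basic contrasting period: 5 + 5 = 10 bars.
10 (basic form) + 3 (introduction) + 2 (cadential extension) + 1 (link) = 16.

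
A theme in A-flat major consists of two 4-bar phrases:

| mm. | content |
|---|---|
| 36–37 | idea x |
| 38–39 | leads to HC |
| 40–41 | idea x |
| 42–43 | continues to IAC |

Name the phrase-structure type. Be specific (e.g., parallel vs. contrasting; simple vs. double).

Phrase 1 ends with a half cadence (weaker) and phrase 2 with an imperfect authentic cadence (stronger): antecedent + consequent = a period.
The two phrases open with the same material (x / x), so the period is parallel.

parallel period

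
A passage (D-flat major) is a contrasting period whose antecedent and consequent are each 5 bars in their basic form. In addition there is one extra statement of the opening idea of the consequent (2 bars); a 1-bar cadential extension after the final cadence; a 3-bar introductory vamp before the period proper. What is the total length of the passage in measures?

Basic contrasting period: 5 + 5 = 10 bars.
10 (basic form) + 2 (extra statement) + 1 (cadential extension) + 3 (introduction) = 16.

16 measures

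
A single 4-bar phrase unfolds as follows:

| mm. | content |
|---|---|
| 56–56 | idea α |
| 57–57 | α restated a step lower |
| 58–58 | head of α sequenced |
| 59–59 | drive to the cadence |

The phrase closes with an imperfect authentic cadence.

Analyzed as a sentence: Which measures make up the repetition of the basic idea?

measures 57–57

The presentation of a sentence is the basic idea (m. 56) plus its repetition (bar 57); the repetition of the basic idea is therefore bar 57.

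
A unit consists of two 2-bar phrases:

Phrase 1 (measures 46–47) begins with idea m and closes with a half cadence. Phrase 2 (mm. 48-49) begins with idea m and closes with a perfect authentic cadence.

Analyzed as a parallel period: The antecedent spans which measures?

measures 46–47

The antecedent is the phrase ending with the weaker cadence (half cadence, phrase 1) and the consequent the one ending more conclusively (perfect authentic cadence, phrase 2); the antecedent is bars 46-47.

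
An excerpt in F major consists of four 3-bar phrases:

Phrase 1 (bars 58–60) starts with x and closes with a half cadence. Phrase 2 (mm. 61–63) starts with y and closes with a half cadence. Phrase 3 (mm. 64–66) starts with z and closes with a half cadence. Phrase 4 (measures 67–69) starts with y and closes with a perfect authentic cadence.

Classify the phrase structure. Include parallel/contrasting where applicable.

contrasting double period

Four phrases in two halves: the first half (bars 58-63) ends with a half cadence, the second (measures 64–69) with a perfect authentic cadence — a large antecedent–consequent pair, i.e. a double period.
Phrase 3 begins with different material from phrase 1, making it contrasting.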